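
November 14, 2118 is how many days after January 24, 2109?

3581

Jan 24, 2109 → Jan 24, 2110: 365 days.
Jan 24, 2110 → Jan 24, 2111: 365 days.
Jan 24, 2111 → Jan 24, 2112: 365 days.
Jan 24, 2112 → Jan 24, 2113: 366 days (Feb 29, 2112 is in that span).
Jan 24, 2113 → Jan 24, 2114: 365 days.
Jan 24, 2114 → Jan 24, 2115: 365 days.
Jan 24, 2115 → Jan 24, 2116: 365 days.
Jan 24, 2116 → Jan 24, 2117: 366 days (Feb 29, 2116 is in that span).
Jan 24, 2117 → Jan 24, 2118: 365 days.
Jan 24, 2118 → Feb 24, 2118: 31 days (January has 31).
Feb 24, 2118 → Mar 24, 2118: 28 days (February has 28).
Mar 24, 2118 → Apr 24, 2118: 31 days (March has 31).
Apr 24, 2118 → May 24, 2118: 30 days (April has 30).
May 24, 2118 → Jun 24, 2118: 31 days (May has 31).
Jun 24, 2118 → Jul 24, 2118: 30 days (June has 30).
Jul 24, 2118 → Aug 24, 2118: 31 days (July has 31).
Aug 24, 2118 → Sep 24, 2118: 31 days (August has 31).
Sep 24, 2118 → Oct 24, 2118: 30 days (September has 30).
Oct 24, 2118 → Nov 14, 2118: 21 days.
Total: 3581 days.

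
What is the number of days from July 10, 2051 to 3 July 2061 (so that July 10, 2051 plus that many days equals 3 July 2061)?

Jul 10, 2051 → Jul 10, 2052: 366 days (Feb 29, 2052 is in that span).
Jul 10, 2052 → Jul 10, 2053: 365 days.
Jul 10, 2053 → Jul 10, 2054: 365 days.
Jul 10, 2054 → Jul 10, 2055: 365 days.
Jul 10, 2055 → Jul 10, 2056: 366 days (Feb 29, 2056 is in that span).
Jul 10, 2056 → Jul 10, 2057: 365 days.
Jul 10, 2057 → Jul 10, 2058: 365 days.
Jul 10, 2058 → Jul 10, 2059: 365 days.
Jul 10, 2059 → Jul 10, 2060: 366 days (Feb 29, 2060 is in that span).
Jul 10, 2060 → Aug 10, 2060: 31 days (July has 31).
Aug 10, 2060 → Sep 10, 2060: 31 days (August has 31).
Sep 10, 2060 → Oct 10, 2060: 30 days (September has 30).
Oct 10, 2060 → Nov 10, 2060: 31 days (October has 31).
Nov 10, 2060 → Dec 10, 2060: 30 days (November has 30).
Dec 10, 2060 → Jan 10, 2061: 31 days (December has 31).
Jan 10, 2061 → Feb 10, 2061: 31 days (January has 31).
Feb 10, 2061 → Mar 10, 2061: 28 days (February has 28).
Mar 10, 2061 → Apr 10, 2061: 31 days (March has 31).
Apr 10, 2061 → May 10, 2061: 30 days (April has 30).
May 10, 2061 → Jun 10, 2061: 31 days (May has 31).
Jun 10, 2061 → Jul 3, 2061: 23 days.
Total: 3646 days.

3646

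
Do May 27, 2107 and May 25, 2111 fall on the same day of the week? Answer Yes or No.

From May 27, 2107 to May 25, 2111 is 1459 days.
1459 mod 7 = 3, so they are different weekdays.
(May 27, 2107 is a Friday; May 25, 2111 is a Monday.)

No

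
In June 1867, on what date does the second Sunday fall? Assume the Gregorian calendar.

June 1, 1867 is a Saturday.
The first Sunday is therefore June 2 (1 days later).
The second Sunday is 2 + 1×7 = June 9.

June 9, 1867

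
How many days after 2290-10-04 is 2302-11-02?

Oct 4, 2290 → Oct 4, 2291: 365 days.
Oct 4, 2291 → Oct 4, 2292: 366 days (Feb 29, 2292 is in that span).
Oct 4, 2292 → Oct 4, 2293: 365 days.
Oct 4, 2293 → Oct 4, 2294: 365 days.
Oct 4, 2294 → Oct 4, 2295: 365 days.
Oct 4, 2295 → Oct 4, 2296: 366 days (Feb 29, 2296 is in that span).
Oct 4, 2296 → Oct 4, 2297: 365 days.
Oct 4, 2297 → Oct 4, 2298: 365 days.
Oct 4, 2298 → Oct 4, 2299: 365 days.
Oct 4, 2299 → Oct 4, 2300: 365 days.
Oct 4, 2300 → Oct 4, 2301: 365 days.
Oct 4, 2301 → Nov 4, 2301: 31 days (October has 31).
Nov 4, 2301 → Dec 4, 2301: 30 days (November has 30).
Dec 4, 2301 → Jan 4, 2302: 31 days (December has 31).
Jan 4, 2302 → Feb 4, 2302: 31 days (January has 31).
Feb 4, 2302 → Mar 4, 2302: 28 days (February has 28).
Mar 4, 2302 → Apr 4, 2302: 31 days (March has 31).
Apr 4, 2302 → May 4, 2302: 30 days (April has 30).
May 4, 2302 → Jun 4, 2302: 31 days (May has 31).
Jun 4, 2302 → Jul 4, 2302: 30 days (June has 30).
Jul 4, 2302 → Aug 4, 2302: 31 days (July has 31).
Aug 4, 2302 → Sep 4, 2302: 31 days (August has 31).
Sep 4, 2302 → Oct 4, 2302: 30 days (September has 30).
Oct 4, 2302 → Nov 2, 2302: 29 days.
Total: 4411 days.

4411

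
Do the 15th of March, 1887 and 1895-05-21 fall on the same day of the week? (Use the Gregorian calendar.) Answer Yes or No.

Yes

From Mar 15, 1887 to May 21, 1895 is 2989 days.
2989 mod 7 = 0, so they are the same weekday.
(Mar 15, 1887 is a Tuesday; May 21, 1895 is a Tuesday.)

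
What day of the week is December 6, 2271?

Wednesday

Doomsday rule: the anchor day for the 2200s is Friday. For year 71: 71÷12 = 5 r 11, and 11÷4 = 2, so 5+11+2 = 18.
Friday + 18 ≡ Tuesday — that's 2271's doomsday.
In December the doomsday date is Dec 12.
Dec 6 is 6 days before Dec 12; 6 mod 7 = 6, so Tuesday − 6 = Wednesday.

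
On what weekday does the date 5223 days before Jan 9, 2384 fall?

Jan 9, 2384 is a Monday.
5223 mod 7 = 1, so 5223 days before a Monday is Monday − 1 = Sunday.

Sunday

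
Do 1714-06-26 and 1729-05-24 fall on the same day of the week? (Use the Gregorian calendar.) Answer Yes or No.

Yes

From Jun 26, 1714 to May 24, 1729 is 5446 days.
5446 mod 7 = 0, so they are the same weekday.
(Jun 26, 1714 is a Tuesday; May 24, 1729 is a Tuesday.)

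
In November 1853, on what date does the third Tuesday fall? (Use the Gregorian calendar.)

November 1, 1853 is a Tuesday.
The first Tuesday is therefore November 1 (same day).
The third Tuesday is 1 + 2×7 = November 15.

November 15, 1853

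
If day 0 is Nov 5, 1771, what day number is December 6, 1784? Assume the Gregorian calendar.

Nov 5, 1771 → Nov 5, 1772: 366 days (Feb 29, 1772 is in that span).
Nov 5, 1772 → Nov 5, 1773: 365 days.
Nov 5, 1773 → Nov 5, 1774: 365 days.
Nov 5, 1774 → Nov 5, 1775: 365 days.
Nov 5, 1775 → Nov 5, 1776: 366 days (Feb 29, 1776 is in that span).
Nov 5, 1776 → Nov 5, 1777: 365 days.
Nov 5, 1777 → Nov 5, 1778: 365 days.
Nov 5, 1778 → Nov 5, 1779: 365 days.
Nov 5, 1779 → Nov 5, 1780: 366 days (Feb 29, 1780 is in that span).
Nov 5, 1780 → Nov 5, 1781: 365 days.
Nov 5, 1781 → Nov 5, 1782: 365 days.
Nov 5, 1782 → Nov 5, 1783: 365 days.
Nov 5, 1783 → Dec 5, 1783: 30 days (November has 30).
Dec 5, 1783 → Jan 5, 1784: 31 days (December has 31).
Jan 5, 1784 → Feb 5, 1784: 31 days (January has 31).
Feb 5, 1784 → Mar 5, 1784: 29 days (February has 29).
Mar 5, 1784 → Apr 5, 1784: 31 days (March has 31).
Apr 5, 1784 → May 5, 1784: 30 days (April has 30).
May 5, 1784 → Jun 5, 1784: 31 days (May has 31).
Jun 5, 1784 → Jul 5, 1784: 30 days (June has 30).
Jul 5, 1784 → Aug 5, 1784: 31 days (July has 31).
Aug 5, 1784 → Sep 5, 1784: 31 days (August has 31).
Sep 5, 1784 → Oct 5, 1784: 30 days (September has 30).
Oct 5, 1784 → Nov 5, 1784: 31 days (October has 31).
Nov 5, 1784 → Dec 5, 1784: 30 days (November has 30).
Dec 5, 1784 → Dec 6, 1784: 1 days.
Total: 4780 days.

4780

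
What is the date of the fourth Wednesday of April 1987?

April 22, 1987

April 1, 1987 is a Wednesday.
The first Wednesday is therefore April 1 (same day).
The fourth Wednesday is 1 + 3×7 = April 22.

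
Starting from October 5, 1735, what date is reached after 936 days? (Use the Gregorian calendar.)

April 28, 1738

+366 (one year; includes Feb 29, 1736) → Oct 5, 1736 (570 left).
+365 (one year) → Oct 5, 1737 (205 left).
Oct has 31 days: +27 → Nov 1, 1737 (178 left).
Nov has 30 days: +30 → Dec 1, 1737 (148 left).
Dec has 31 days: +31 → Jan 1, 1738 (117 left).
Jan has 31 days: +31 → Feb 1, 1738 (86 left).
Feb has 28 days: +28 → Mar 1, 1738 (58 left).
Mar has 31 days: +31 → Apr 1, 1738 (27 left).
+27 → Apr 28, 1738.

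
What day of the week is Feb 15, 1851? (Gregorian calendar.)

Doomsday rule: the anchor day for the 1800s is Friday. For year 51: 51÷12 = 4 r 3, and 3÷4 = 0, so 4+3+0 = 7.
Friday + 7 ≡ Friday — that's 1851's doomsday.
In February the doomsday date is Feb 28 (1851 is not a leap year).
Feb 15 is 13 days before Feb 28; 13 mod 7 = 6, so Friday − 6 = Saturday.

Saturday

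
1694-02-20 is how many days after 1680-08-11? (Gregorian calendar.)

4941

Aug 11, 1680 → Aug 11, 1681: 365 days.
Aug 11, 1681 → Aug 11, 1682: 365 days.
Aug 11, 1682 → Aug 11, 1683: 365 days.
Aug 11, 1683 → Aug 11, 1684: 366 days (Feb 29, 1684 is in that span).
Aug 11, 1684 → Aug 11, 1685: 365 days.
Aug 11, 1685 → Aug 11, 1686: 365 days.
Aug 11, 1686 → Aug 11, 1687: 365 days.
Aug 11, 1687 → Aug 11, 1688: 366 days (Feb 29, 1688 is in that span).
Aug 11, 1688 → Aug 11, 1689: 365 days.
Aug 11, 1689 → Aug 11, 1690: 365 days.
Aug 11, 1690 → Aug 11, 1691: 365 days.
Aug 11, 1691 → Aug 11, 1692: 366 days (Feb 29, 1692 is in that span).
Aug 11, 1692 → Aug 11, 1693: 365 days.
Aug 11, 1693 → Sep 11, 1693: 31 days (August has 31).
Sep 11, 1693 → Oct 11, 1693: 30 days (September has 30).
Oct 11, 1693 → Nov 11, 1693: 31 days (October has 31).
Nov 11, 1693 → Dec 11, 1693: 30 days (November has 30).
Dec 11, 1693 → Jan 11, 1694: 31 days (December has 31).
Jan 11, 1694 → Feb 11, 1694: 31 days (January has 31).
Feb 11, 1694 → Feb 20, 1694: 9 days.
Total: 4941 days.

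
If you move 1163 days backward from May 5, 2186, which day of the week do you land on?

First find the weekday of May 5, 2186. Doomsday rule: the anchor day for the 2100s is Sunday. For year 86: 86÷12 = 7 r 2, and 2÷4 = 0, so 7+2+0 = 9.
Sunday + 9 ≡ Tuesday — that's 2186's doomsday.
In May the doomsday date is May 9.
May 5 is 4 days before May 9; 4 mod 7 = 4, so Tuesday − 4 = Friday.
1163 mod 7 = 1, so 1163 days before a Friday is Friday − 1 = Thursday.

Thursday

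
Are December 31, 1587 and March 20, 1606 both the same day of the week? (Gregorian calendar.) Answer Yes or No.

No

From Dec 31, 1587 to Mar 20, 1606 is 6654 days.
6654 mod 7 = 4, so they are different weekdays.
(Dec 31, 1587 is a Thursday; Mar 20, 1606 is a Monday.)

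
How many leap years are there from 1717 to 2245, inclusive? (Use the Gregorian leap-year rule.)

128

Multiples of 4 in [1717,2245]: 132.
Of those, multiples of 100: 5 (not leap unless ÷400).
Multiples of 400: 1.
Leap years = 132 − 5 + 1 = 128.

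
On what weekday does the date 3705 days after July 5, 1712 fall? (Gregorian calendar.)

First find the weekday of Jul 5, 1712. Doomsday rule: the anchor day for the 1700s is Sunday. For year 12: 12÷12 = 1 r 0, and 0÷4 = 0, so 1+0+0 = 1.
Sunday + 1 ≡ Monday — that's 1712's doomsday.
In July the doomsday date is Jul 11.
Jul 5 is 6 days before Jul 11; 6 mod 7 = 6, so Monday − 6 = Tuesday.
3705 mod 7 = 2, so 3705 days after a Tuesday is Tuesday + 2 = Thursday.

Thursday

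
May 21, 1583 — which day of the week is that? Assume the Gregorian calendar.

Saturday

Doomsday rule: the anchor day for the 1500s is Wednesday. For year 83: 83÷12 = 6 r 11, and 11÷4 = 2, so 6+11+2 = 19.
Wednesday + 19 ≡ Monday — that's 1583's doomsday.
In May the doomsday date is May 9.
May 21 is 12 days after May 9; 12 mod 7 = 5, so Monday + 5 = Saturday.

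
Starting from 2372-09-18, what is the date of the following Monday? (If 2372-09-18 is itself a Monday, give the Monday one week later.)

Sep 18, 2372 is a Monday.
From Monday to the next Monday is 7 days.
Sep 18, 2372 + 7 = Sep 25, 2372.

September 25, 2372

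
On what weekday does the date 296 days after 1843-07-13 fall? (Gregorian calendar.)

First find the weekday of Jul 13, 1843. Doomsday rule: the anchor day for the 1800s is Friday. For year 43: 43÷12 = 3 r 7, and 7÷4 = 1, so 3+7+1 = 11.
Friday + 11 ≡ Tuesday — that's 1843's doomsday.
In July the doomsday date is Jul 11.
Jul 13 is 2 days after Jul 11; 2 mod 7 = 2, so Tuesday + 2 = Thursday.
296 mod 7 = 2, so 296 days after a Thursday is Thursday + 2 = Saturday.

Saturday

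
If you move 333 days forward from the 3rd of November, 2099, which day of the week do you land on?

First find the weekday of Nov 3, 2099. Doomsday rule: the anchor day for the 2000s is Tuesday. For year 99: 99÷12 = 8 r 3, and 3÷4 = 0, so 8+3+0 = 11.
Tuesday + 11 ≡ Saturday — that's 2099's doomsday.
In November the doomsday date is Nov 7.
Nov 3 is 4 days before Nov 7; 4 mod 7 = 4, so Saturday − 4 = Tuesday.
333 mod 7 = 4, so 333 days after a Tuesday is Tuesday + 4 = Saturday.

Saturday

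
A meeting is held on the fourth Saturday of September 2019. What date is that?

September 1, 2019 is a Sunday.
The first Saturday is therefore September 7 (6 days later).
The fourth Saturday is 7 + 3×7 = September 28.

September 28, 2019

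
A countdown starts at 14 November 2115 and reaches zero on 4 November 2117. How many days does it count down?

721

Nov 14, 2115 → Nov 14, 2116: 366 days (Feb 29, 2116 is in that span).
Nov 14, 2116 → Dec 14, 2116: 30 days (November has 30).
Dec 14, 2116 → Jan 14, 2117: 31 days (December has 31).
Jan 14, 2117 → Feb 14, 2117: 31 days (January has 31).
Feb 14, 2117 → Mar 14, 2117: 28 days (February has 28).
Mar 14, 2117 → Apr 14, 2117: 31 days (March has 31).
Apr 14, 2117 → May 14, 2117: 30 days (April has 30).
May 14, 2117 → Jun 14, 2117: 31 days (May has 31).
Jun 14, 2117 → Jul 14, 2117: 30 days (June has 30).
Jul 14, 2117 → Aug 14, 2117: 31 days (July has 31).
Aug 14, 2117 → Sep 14, 2117: 31 days (August has 31).
Sep 14, 2117 → Oct 14, 2117: 30 days (September has 30).
Oct 14, 2117 → Nov 4, 2117: 21 days.
Total: 721 days.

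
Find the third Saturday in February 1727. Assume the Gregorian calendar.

February 1, 1727 is a Saturday.
The first Saturday is therefore February 1 (same day).
The third Saturday is 1 + 2×7 = February 15.

February 15, 1727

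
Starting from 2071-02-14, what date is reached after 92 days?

Feb has 28 days: +15 → Mar 1, 2071 (77 left).
Mar has 31 days: +31 → Apr 1, 2071 (46 left).
Apr has 30 days: +30 → May 1, 2071 (16 left).
+16 → May 17, 2071.

May 17, 2071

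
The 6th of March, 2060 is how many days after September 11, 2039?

7482

Sep 11, 2039 → Sep 11, 2040: 366 days (Feb 29, 2040 is in that span).
Sep 11, 2040 → Sep 11, 2041: 365 days.
Sep 11, 2041 → Sep 11, 2042: 365 days.
Sep 11, 2042 → Sep 11, 2043: 365 days.
Sep 11, 2043 → Sep 11, 2044: 366 days (Feb 29, 2044 is in that span).
Sep 11, 2044 → Sep 11, 2045: 365 days.
Sep 11, 2045 → Sep 11, 2046: 365 days.
Sep 11, 2046 → Sep 11, 2047: 365 days.
Sep 11, 2047 → Sep 11, 2048: 366 days (Feb 29, 2048 is in that span).
Sep 11, 2048 → Sep 11, 2049: 365 days.
Sep 11, 2049 → Sep 11, 2050: 365 days.
Sep 11, 2050 → Sep 11, 2051: 365 days.
Sep 11, 2051 → Sep 11, 2052: 366 days (Feb 29, 2052 is in that span).
Sep 11, 2052 → Sep 11, 2053: 365 days.
Sep 11, 2053 → Sep 11, 2054: 365 days.
Sep 11, 2054 → Sep 11, 2055: 365 days.
Sep 11, 2055 → Sep 11, 2056: 366 days (Feb 29, 2056 is in that span).
Sep 11, 2056 → Sep 11, 2057: 365 days.
Sep 11, 2057 → Sep 11, 2058: 365 days.
Sep 11, 2058 → Sep 11, 2059: 365 days.
Sep 11, 2059 → Oct 11, 2059: 30 days (September has 30).
Oct 11, 2059 → Nov 11, 2059: 31 days (October has 31).
Nov 11, 2059 → Dec 11, 2059: 30 days (November has 30).
Dec 11, 2059 → Jan 11, 2060: 31 days (December has 31).
Jan 11, 2060 → Feb 11, 2060: 31 days (January has 31).
Feb 11, 2060 → Mar 6, 2060: 24 days.
Total: 7482 days.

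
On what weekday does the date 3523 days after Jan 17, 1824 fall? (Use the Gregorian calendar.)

First find the weekday of Jan 17, 1824. Doomsday rule: the anchor day for the 1800s is Friday. For year 24: 24÷12 = 2 r 0, and 0÷4 = 0, so 2+0+0 = 2.
Friday + 2 ≡ Sunday — that's 1824's doomsday.
In January the doomsday date is Jan 4 (1824 is a leap year (divisible by 4)).
Jan 17 is 13 days after Jan 4; 13 mod 7 = 6, so Sunday + 6 = Saturday.
3523 mod 7 = 2, so 3523 days after a Saturday is Saturday + 2 = Monday.

Monday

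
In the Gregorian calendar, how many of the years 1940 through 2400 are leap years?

113

Multiples of 4 in [1940,2400]: 116.
Of those, multiples of 100: 5 (not leap unless ÷400).
Multiples of 400: 2.
Leap years = 116 − 5 + 2 = 113.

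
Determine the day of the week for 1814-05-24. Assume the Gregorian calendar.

Doomsday rule: the anchor day for the 1800s is Friday. For year 14: 14÷12 = 1 r 2, and 2÷4 = 0, so 1+2+0 = 3.
Friday + 3 ≡ Monday — that's 1814's doomsday.
In May the doomsday date is May 9.
May 24 is 15 days after May 9; 15 mod 7 = 1, so Monday + 1 = Tuesday.

Tuesday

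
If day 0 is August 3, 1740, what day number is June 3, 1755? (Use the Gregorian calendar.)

Aug 3, 1740 → Aug 3, 1741: 365 days.
Aug 3, 1741 → Aug 3, 1742: 365 days.
Aug 3, 1742 → Aug 3, 1743: 365 days.
Aug 3, 1743 → Aug 3, 1744: 366 days (Feb 29, 1744 is in that span).
Aug 3, 1744 → Aug 3, 1745: 365 days.
Aug 3, 1745 → Aug 3, 1746: 365 days.
Aug 3, 1746 → Aug 3, 1747: 365 days.
Aug 3, 1747 → Aug 3, 1748: 366 days (Feb 29, 1748 is in that span).
Aug 3, 1748 → Aug 3, 1749: 365 days.
Aug 3, 1749 → Aug 3, 1750: 365 days.
Aug 3, 1750 → Aug 3, 1751: 365 days.
Aug 3, 1751 → Aug 3, 1752: 366 days (Feb 29, 1752 is in that span).
Aug 3, 1752 → Aug 3, 1753: 365 days.
Aug 3, 1753 → Aug 3, 1754: 365 days.
Aug 3, 1754 → Sep 3, 1754: 31 days (August has 31).
Sep 3, 1754 → Oct 3, 1754: 30 days (September has 30).
Oct 3, 1754 → Nov 3, 1754: 31 days (October has 31).
Nov 3, 1754 → Dec 3, 1754: 30 days (November has 30).
Dec 3, 1754 → Jan 3, 1755: 31 days (December has 31).
Jan 3, 1755 → Feb 3, 1755: 31 days (January has 31).
Feb 3, 1755 → Mar 3, 1755: 28 days (February has 28).
Mar 3, 1755 → Apr 3, 1755: 31 days (March has 31).
Apr 3, 1755 → May 3, 1755: 30 days (April has 30).
May 3, 1755 → Jun 3, 1755: 31 days.
Total: 5417 days.

5417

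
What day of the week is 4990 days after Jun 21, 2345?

Wednesday

Jun 21, 2345 is a Thursday.
4990 mod 7 = 6, so 4990 days after a Thursday is Thursday + 6 = Wednesday.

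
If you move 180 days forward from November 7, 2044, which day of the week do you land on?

Nov 7, 2044 is a Monday.
180 mod 7 = 5, so 180 days after a Monday is Monday + 5 = Saturday.

Saturday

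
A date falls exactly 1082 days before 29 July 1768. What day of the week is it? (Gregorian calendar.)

First find the weekday of Jul 29, 1768. Doomsday rule: the anchor day for the 1700s is Sunday. For year 68: 68÷12 = 5 r 8, and 8÷4 = 2, so 5+8+2 = 15.
Sunday + 15 ≡ Monday — that's 1768's doomsday.
In July the doomsday date is Jul 11.
Jul 29 is 18 days after Jul 11; 18 mod 7 = 4, so Monday + 4 = Friday.
1082 mod 7 = 4, so 1082 days before a Friday is Friday − 4 = Monday.

Monday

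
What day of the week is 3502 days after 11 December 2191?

Dec 11, 2191 is a Sunday.
3502 mod 7 = 2, so 3502 days after a Sunday is Sunday + 2 = Tuesday.

Tuesday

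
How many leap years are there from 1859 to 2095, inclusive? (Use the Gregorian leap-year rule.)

Multiples of 4 in [1859,2095]: 59.
Of those, multiples of 100: 2 (not leap unless ÷400).
Multiples of 400: 1.
Leap years = 59 − 2 + 1 = 58.

58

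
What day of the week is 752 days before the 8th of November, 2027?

Friday

Nov 8, 2027 is a Monday.
752 mod 7 = 3, so 752 days before a Monday is Monday − 3 = Friday.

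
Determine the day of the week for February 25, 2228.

Monday

Doomsday rule: the anchor day for the 2200s is Friday. For year 28: 28÷12 = 2 r 4, and 4÷4 = 1, so 2+4+1 = 7.
Friday + 7 ≡ Friday — that's 2228's doomsday.
In February the doomsday date is Feb 29 (2228 is a leap year (divisible by 4)).
Feb 25 is 4 days before Feb 29; 4 mod 7 = 4, so Friday − 4 = Monday.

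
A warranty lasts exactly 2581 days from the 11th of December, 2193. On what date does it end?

January 5, 2201

+365 (one year) → Dec 11, 2194 (2216 left).
+365 (one year) → Dec 11, 2195 (1851 left).
+366 (one year; includes Feb 29, 2196) → Dec 11, 2196 (1485 left).
+365 (one year) → Dec 11, 2197 (1120 left).
+365 (one year) → Dec 11, 2198 (755 left).
+365 (one year) → Dec 11, 2199 (390 left).
Dec has 31 days: +21 → Jan 1, 2200 (369 left).
Jan has 31 days: +31 → Feb 1, 2200 (338 left).
Feb has 28 days: +28 → Mar 1, 2200 (310 left).
Mar has 31 days: +31 → Apr 1, 2200 (279 left).
Apr has 30 days: +30 → May 1, 2200 (249 left).
May has 31 days: +31 → Jun 1, 2200 (218 left).
Jun has 30 days: +30 → Jul 1, 2200 (188 left).
Jul has 31 days: +31 → Aug 1, 2200 (157 left).
Aug has 31 days: +31 → Sep 1, 2200 (126 left).
Sep has 30 days: +30 → Oct 1, 2200 (96 left).
Oct has 31 days: +31 → Nov 1, 2200 (65 left).
Nov has 30 days: +30 → Dec 1, 2200 (35 left).
Dec has 31 days: +31 → Jan 1, 2201 (4 left).
+4 → Jan 5, 2201.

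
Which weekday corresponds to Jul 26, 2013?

January 1, 2013 is a Tuesday.
Jan 1, 2013 → Feb 1, 2013: 31 days (January has 31).
Feb 1, 2013 → Mar 1, 2013: 28 days (February has 28).
Mar 1, 2013 → Apr 1, 2013: 31 days (March has 31).
Apr 1, 2013 → May 1, 2013: 30 days (April has 30).
May 1, 2013 → Jun 1, 2013: 31 days (May has 31).
Jun 1, 2013 → Jul 1, 2013: 30 days (June has 30).
Jul 1, 2013 → Jul 26, 2013: 25 days.
Total: 206 days.
206 mod 7 = 3, so Tuesday + 3 = Friday.

Friday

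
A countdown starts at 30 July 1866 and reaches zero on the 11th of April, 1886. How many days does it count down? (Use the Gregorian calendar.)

7195

Jul 30, 1866 → Jul 30, 1867: 365 days.
Jul 30, 1867 → Jul 30, 1868: 366 days (Feb 29, 1868 is in that span).
Jul 30, 1868 → Jul 30, 1869: 365 days.
Jul 30, 1869 → Jul 30, 1870: 365 days.
Jul 30, 1870 → Jul 30, 1871: 365 days.
Jul 30, 1871 → Jul 30, 1872: 366 days (Feb 29, 1872 is in that span).
Jul 30, 1872 → Jul 30, 1873: 365 days.
Jul 30, 1873 → Jul 30, 1874: 365 days.
Jul 30, 1874 → Jul 30, 1875: 365 days.
Jul 30, 1875 → Jul 30, 1876: 366 days (Feb 29, 1876 is in that span).
Jul 30, 1876 → Jul 30, 1877: 365 days.
Jul 30, 1877 → Jul 30, 1878: 365 days.
Jul 30, 1878 → Jul 30, 1879: 365 days.
Jul 30, 1879 → Jul 30, 1880: 366 days (Feb 29, 1880 is in that span).
Jul 30, 1880 → Jul 30, 1881: 365 days.
Jul 30, 1881 → Jul 30, 1882: 365 days.
Jul 30, 1882 → Jul 30, 1883: 365 days.
Jul 30, 1883 → Jul 30, 1884: 366 days (Feb 29, 1884 is in that span).
Jul 30, 1884 → Jul 30, 1885: 365 days.
Jul 30, 1885 → Aug 30, 1885: 31 days (July has 31).
Aug 30, 1885 → Sep 30, 1885: 31 days (August has 31).
Sep 30, 1885 → Oct 30, 1885: 30 days (September has 30).
Oct 30, 1885 → Nov 30, 1885: 31 days (October has 31).
Nov 30, 1885 → Dec 30, 1885: 30 days (November has 30).
Dec 30, 1885 → Jan 30, 1886: 31 days (December has 31).
Jan 30, 1886 → Feb 28, 1886: 29 days (January has 31).
Feb 28, 1886 → Mar 28, 1886: 28 days (February has 28).
Mar 28, 1886 → Apr 11, 1886: 14 days.
Total: 7195 days.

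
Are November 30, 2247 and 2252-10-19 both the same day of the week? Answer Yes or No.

From Nov 30, 2247 to Oct 19, 2252 is 1785 days.
1785 mod 7 = 0, so they are the same weekday.
(Nov 30, 2247 is a Tuesday; Oct 19, 2252 is a Tuesday.)

Yes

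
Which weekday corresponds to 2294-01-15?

Doomsday rule: the anchor day for the 2200s is Friday. For year 94: 94÷12 = 7 r 10, and 10÷4 = 2, so 7+10+2 = 19.
Friday + 19 ≡ Wednesday — that's 2294's doomsday.
In January the doomsday date is Jan 3 (2294 is not a leap year).
Jan 15 is 12 days after Jan 3; 12 mod 7 = 5, so Wednesday + 5 = Monday.

Monday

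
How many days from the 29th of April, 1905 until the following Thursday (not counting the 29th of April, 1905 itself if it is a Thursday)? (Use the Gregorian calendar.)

Apr 29, 1905 is a Saturday.
From Saturday to the next Thursday is 5 days.

5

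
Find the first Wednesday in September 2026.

September 2, 2026

September 1, 2026 is a Tuesday.
The first Wednesday is therefore September 2 (1 days later).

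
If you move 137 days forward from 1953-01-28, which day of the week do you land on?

First find the weekday of Jan 28, 1953. Doomsday rule: the anchor day for the 1900s is Wednesday. For year 53: 53÷12 = 4 r 5, and 5÷4 = 1, so 4+5+1 = 10.
Wednesday + 10 ≡ Saturday — that's 1953's doomsday.
In January the doomsday date is Jan 3 (1953 is not a leap year).
Jan 28 is 25 days after Jan 3; 25 mod 7 = 4, so Saturday + 4 = Wednesday.
137 mod 7 = 4, so 137 days after a Wednesday is Wednesday + 4 = Sunday.

Sunday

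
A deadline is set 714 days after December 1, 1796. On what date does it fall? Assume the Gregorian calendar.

November 15, 1798

+365 (one year) → Dec 1, 1797 (349 left).
Dec has 31 days: +31 → Jan 1, 1798 (318 left).
Jan has 31 days: +31 → Feb 1, 1798 (287 left).
Feb has 28 days: +28 → Mar 1, 1798 (259 left).
Mar has 31 days: +31 → Apr 1, 1798 (228 left).
Apr has 30 days: +30 → May 1, 1798 (198 left).
May has 31 days: +31 → Jun 1, 1798 (167 left).
Jun has 30 days: +30 → Jul 1, 1798 (137 left).
Jul has 31 days: +31 → Aug 1, 1798 (106 left).
Aug has 31 days: +31 → Sep 1, 1798 (75 left).
Sep has 30 days: +30 → Oct 1, 1798 (45 left).
Oct has 31 days: +31 → Nov 1, 1798 (14 left).
+14 → Nov 15, 1798.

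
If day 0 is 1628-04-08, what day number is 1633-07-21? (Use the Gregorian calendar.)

Apr 8, 1628 → Apr 8, 1629: 365 days.
Apr 8, 1629 → Apr 8, 1630: 365 days.
Apr 8, 1630 → Apr 8, 1631: 365 days.
Apr 8, 1631 → Apr 8, 1632: 366 days (Feb 29, 1632 is in that span).
Apr 8, 1632 → Apr 8, 1633: 365 days.
Apr 8, 1633 → May 8, 1633: 30 days (April has 30).
May 8, 1633 → Jun 8, 1633: 31 days (May has 31).
Jun 8, 1633 → Jul 8, 1633: 30 days (June has 30).
Jul 8, 1633 → Jul 21, 1633: 13 days.
Total: 1930 days.

1930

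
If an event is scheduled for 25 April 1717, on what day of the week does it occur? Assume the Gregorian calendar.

Doomsday rule: the anchor day for the 1700s is Sunday. For year 17: 17÷12 = 1 r 5, and 5÷4 = 1, so 1+5+1 = 7.
Sunday + 7 ≡ Sunday — that's 1717's doomsday.
In April the doomsday date is Apr 4.
Apr 25 is 21 days after Apr 4; 21 mod 7 = 0, so Sunday + 0 = Sunday.

Sunday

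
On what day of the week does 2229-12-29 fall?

Tuesday

Doomsday rule: the anchor day for the 2200s is Friday. For year 29: 29÷12 = 2 r 5, and 5÷4 = 1, so 2+5+1 = 8.
Friday + 8 ≡ Saturday — that's 2229's doomsday.
In December the doomsday date is Dec 12.
Dec 29 is 17 days after Dec 12; 17 mod 7 = 3, so Saturday + 3 = Tuesday.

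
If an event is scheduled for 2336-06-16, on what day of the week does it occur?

Doomsday rule: the anchor day for the 2300s is Wednesday. For year 36: 36÷12 = 3 r 0, and 0÷4 = 0, so 3+0+0 = 3.
Wednesday + 3 ≡ Saturday — that's 2336's doomsday.
In June the doomsday date is Jun 6.
Jun 16 is 10 days after Jun 6; 10 mod 7 = 3, so Saturday + 3 = Tuesday.

Tuesday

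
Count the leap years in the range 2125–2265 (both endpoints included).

34

Multiples of 4 in [2125,2265]: 35.
Of those, multiples of 100: 1 (not leap unless ÷400).
Multiples of 400: 0.
Leap years = 35 − 1 + 0 = 34.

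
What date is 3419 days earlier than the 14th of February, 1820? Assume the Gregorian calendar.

−365 (one year) → Feb 14, 1819 (3054 left).
−365 (one year) → Feb 14, 1818 (2689 left).
−365 (one year) → Feb 14, 1817 (2324 left).
−366 (one year; includes Feb 29, 1816) → Feb 14, 1816 (1958 left).
−365 (one year) → Feb 14, 1815 (1593 left).
−365 (one year) → Feb 14, 1814 (1228 left).
−365 (one year) → Feb 14, 1813 (863 left).
−366 (one year; includes Feb 29, 1812) → Feb 14, 1812 (497 left).
−365 (one year) → Feb 14, 1811 (132 left).
−14 → Jan 31, 1811 (end of Jan, 31 days; 118 left).
−31 → Dec 31, 1810 (end of Dec, 31 days; 87 left).
−31 → Nov 30, 1810 (end of Nov, 30 days; 56 left).
−30 → Oct 31, 1810 (end of Oct, 31 days; 26 left).
−26 → Oct 5, 1810.

October 5, 1810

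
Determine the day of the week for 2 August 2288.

Thursday

Doomsday rule: the anchor day for the 2200s is Friday. For year 88: 88÷12 = 7 r 4, and 4÷4 = 1, so 7+4+1 = 12.
Friday + 12 ≡ Wednesday — that's 2288's doomsday.
In August the doomsday date is Aug 8.
Aug 2 is 6 days before Aug 8; 6 mod 7 = 6, so Wednesday − 6 = Thursday.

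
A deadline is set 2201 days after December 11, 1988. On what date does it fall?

December 21, 1994

+365 (one year) → Dec 11, 1989 (1836 left).
+365 (one year) → Dec 11, 1990 (1471 left).
+365 (one year) → Dec 11, 1991 (1106 left).
+366 (one year; includes Feb 29, 1992) → Dec 11, 1992 (740 left).
+365 (one year) → Dec 11, 1993 (375 left).
Dec has 31 days: +21 → Jan 1, 1994 (354 left).
Jan has 31 days: +31 → Feb 1, 1994 (323 left).
Feb has 28 days: +28 → Mar 1, 1994 (295 left).
Mar has 31 days: +31 → Apr 1, 1994 (264 left).
Apr has 30 days: +30 → May 1, 1994 (234 left).
May has 31 days: +31 → Jun 1, 1994 (203 left).
Jun has 30 days: +30 → Jul 1, 1994 (173 left).
Jul has 31 days: +31 → Aug 1, 1994 (142 left).
Aug has 31 days: +31 → Sep 1, 1994 (111 left).
Sep has 30 days: +30 → Oct 1, 1994 (81 left).
Oct has 31 days: +31 → Nov 1, 1994 (50 left).
Nov has 30 days: +30 → Dec 1, 1994 (20 left).
+20 → Dec 21, 1994.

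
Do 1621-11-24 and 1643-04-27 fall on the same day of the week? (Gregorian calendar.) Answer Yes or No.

No

From Nov 24, 1621 to Apr 27, 1643 is 7824 days.
7824 mod 7 = 5, so they are different weekdays.
(Nov 24, 1621 is a Wednesday; Apr 27, 1643 is a Monday.)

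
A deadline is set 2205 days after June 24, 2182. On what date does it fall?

+365 (one year) → Jun 24, 2183 (1840 left).
+366 (one year; includes Feb 29, 2184) → Jun 24, 2184 (1474 left).
+365 (one year) → Jun 24, 2185 (1109 left).
+365 (one year) → Jun 24, 2186 (744 left).
+365 (one year) → Jun 24, 2187 (379 left).
Jun has 30 days: +7 → Jul 1, 2187 (372 left).
Jul has 31 days: +31 → Aug 1, 2187 (341 left).
Aug has 31 days: +31 → Sep 1, 2187 (310 left).
Sep has 30 days: +30 → Oct 1, 2187 (280 left).
Oct has 31 days: +31 → Nov 1, 2187 (249 left).
Nov has 30 days: +30 → Dec 1, 2187 (219 left).
Dec has 31 days: +31 → Jan 1, 2188 (188 left).
Jan has 31 days: +31 → Feb 1, 2188 (157 left).
Feb has 29 days: +29 → Mar 1, 2188 (128 left).
Mar has 31 days: +31 → Apr 1, 2188 (97 left).
Apr has 30 days: +30 → May 1, 2188 (67 left).
May has 31 days: +31 → Jun 1, 2188 (36 left).
Jun has 30 days: +30 → Jul 1, 2188 (6 left).
+6 → Jul 7, 2188.

July 7, 2188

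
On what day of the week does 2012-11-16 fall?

Friday

Doomsday rule: the anchor day for the 2000s is Tuesday. For year 12: 12÷12 = 1 r 0, and 0÷4 = 0, so 1+0+0 = 1.
Tuesday + 1 ≡ Wednesday — that's 2012's doomsday.
In November the doomsday date is Nov 7.
Nov 16 is 9 days after Nov 7; 9 mod 7 = 2, so Wednesday + 2 = Friday.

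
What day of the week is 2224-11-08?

Monday

January 1, 2224 is a Thursday.
Jan 1, 2224 → Feb 1, 2224: 31 days (January has 31).
Feb 1, 2224 → Mar 1, 2224: 29 days (February has 29).
Mar 1, 2224 → Apr 1, 2224: 31 days (March has 31).
Apr 1, 2224 → May 1, 2224: 30 days (April has 30).
May 1, 2224 → Jun 1, 2224: 31 days (May has 31).
Jun 1, 2224 → Jul 1, 2224: 30 days (June has 30).
Jul 1, 2224 → Aug 1, 2224: 31 days (July has 31).
Aug 1, 2224 → Sep 1, 2224: 31 days (August has 31).
Sep 1, 2224 → Oct 1, 2224: 30 days (September has 30).
Oct 1, 2224 → Nov 1, 2224: 31 days (October has 31).
Nov 1, 2224 → Nov 8, 2224: 7 days.
Total: 312 days.
312 mod 7 = 4, so Thursday + 4 = Monday.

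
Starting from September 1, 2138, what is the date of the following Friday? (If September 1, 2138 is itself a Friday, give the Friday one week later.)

September 5, 2138

Sep 1, 2138 is a Monday.
From Monday to the next Friday is 4 days.
Sep 1, 2138 + 4 = Sep 5, 2138.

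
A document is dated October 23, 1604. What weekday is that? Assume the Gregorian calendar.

Doomsday rule: the anchor day for the 1600s is Tuesday. For year 04: 4÷12 = 0 r 4, and 4÷4 = 1, so 0+4+1 = 5.
Tuesday + 5 ≡ Sunday — that's 1604's doomsday.
In October the doomsday date is Oct 10.
Oct 23 is 13 days after Oct 10; 13 mod 7 = 6, so Sunday + 6 = Saturday.

Saturday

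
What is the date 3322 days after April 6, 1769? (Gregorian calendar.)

+365 (one year) → Apr 6, 1770 (2957 left).
+365 (one year) → Apr 6, 1771 (2592 left).
+366 (one year; includes Feb 29, 1772) → Apr 6, 1772 (2226 left).
+365 (one year) → Apr 6, 1773 (1861 left).
+365 (one year) → Apr 6, 1774 (1496 left).
+365 (one year) → Apr 6, 1775 (1131 left).
+366 (one year; includes Feb 29, 1776) → Apr 6, 1776 (765 left).
+365 (one year) → Apr 6, 1777 (400 left).
Apr has 30 days: +25 → May 1, 1777 (375 left).
May has 31 days: +31 → Jun 1, 1777 (344 left).
Jun has 30 days: +30 → Jul 1, 1777 (314 left).
Jul has 31 days: +31 → Aug 1, 1777 (283 left).
Aug has 31 days: +31 → Sep 1, 1777 (252 left).
Sep has 30 days: +30 → Oct 1, 1777 (222 left).
Oct has 31 days: +31 → Nov 1, 1777 (191 left).
Nov has 30 days: +30 → Dec 1, 1777 (161 left).
Dec has 31 days: +31 → Jan 1, 1778 (130 left).
Jan has 31 days: +31 → Feb 1, 1778 (99 left).
Feb has 28 days: +28 → Mar 1, 1778 (71 left).
Mar has 31 days: +31 → Apr 1, 1778 (40 left).
Apr has 30 days: +30 → May 1, 1778 (10 left).
+10 → May 11, 1778.

May 11, 1778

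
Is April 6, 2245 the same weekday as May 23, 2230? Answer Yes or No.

Yes

From May 23, 2230 to Apr 6, 2245 is 5432 days.
5432 mod 7 = 0, so they are the same weekday.
(May 23, 2230 is a Sunday; Apr 6, 2245 is a Sunday.)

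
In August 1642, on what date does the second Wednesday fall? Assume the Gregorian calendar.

August 13, 1642

August 1, 1642 is a Friday.
The first Wednesday is therefore August 6 (5 days later).
The second Wednesday is 6 + 1×7 = August 13.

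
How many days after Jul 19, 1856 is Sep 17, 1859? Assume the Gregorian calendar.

1155

Jul 19, 1856 → Jul 19, 1857: 365 days.
Jul 19, 1857 → Jul 19, 1858: 365 days.
Jul 19, 1858 → Jul 19, 1859: 365 days.
Jul 19, 1859 → Aug 19, 1859: 31 days (July has 31).
Aug 19, 1859 → Sep 17, 1859: 29 days.
Total: 1155 days.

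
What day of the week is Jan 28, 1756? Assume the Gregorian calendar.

Wednesday

Doomsday rule: the anchor day for the 1700s is Sunday. For year 56: 56÷12 = 4 r 8, and 8÷4 = 2, so 4+8+2 = 14.
Sunday + 14 ≡ Sunday — that's 1756's doomsday.
In January the doomsday date is Jan 4 (1756 is a leap year (divisible by 4)).
Jan 28 is 24 days after Jan 4; 24 mod 7 = 3, so Sunday + 3 = Wednesday.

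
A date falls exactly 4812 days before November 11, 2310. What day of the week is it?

First find the weekday of Nov 11, 2310. Doomsday rule: the anchor day for the 2300s is Wednesday. For year 10: 10÷12 = 0 r 10, and 10÷4 = 2, so 0+10+2 = 12.
Wednesday + 12 ≡ Monday — that's 2310's doomsday.
In November the doomsday date is Nov 7.
Nov 11 is 4 days after Nov 7; 4 mod 7 = 4, so Monday + 4 = Friday.
4812 mod 7 = 3, so 4812 days before a Friday is Friday − 3 = Tuesday.

Tuesday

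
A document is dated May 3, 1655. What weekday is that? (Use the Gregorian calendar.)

Monday

Doomsday rule: the anchor day for the 1600s is Tuesday. For year 55: 55÷12 = 4 r 7, and 7÷4 = 1, so 4+7+1 = 12.
Tuesday + 12 ≡ Sunday — that's 1655's doomsday.
In May the doomsday date is May 9.
May 3 is 6 days before May 9; 6 mod 7 = 6, so Sunday − 6 = Monday.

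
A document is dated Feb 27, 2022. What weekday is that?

Sunday

Doomsday rule: the anchor day for the 2000s is Tuesday. For year 22: 22÷12 = 1 r 10, and 10÷4 = 2, so 1+10+2 = 13.
Tuesday + 13 ≡ Monday — that's 2022's doomsday.
In February the doomsday date is Feb 28 (2022 is not a leap year).
Feb 27 is 1 day before Feb 28; 1 mod 7 = 1, so Monday − 1 = Sunday.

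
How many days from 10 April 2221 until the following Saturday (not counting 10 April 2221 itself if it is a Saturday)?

Apr 10, 2221 is a Tuesday.
From Tuesday to the next Saturday is 4 days.

4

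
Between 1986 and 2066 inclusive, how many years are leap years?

Multiples of 4 in [1986,2066]: 20.
Of those, multiples of 100: 1 (not leap unless ÷400).
Multiples of 400: 1.
Leap years = 20 − 1 + 1 = 20.

20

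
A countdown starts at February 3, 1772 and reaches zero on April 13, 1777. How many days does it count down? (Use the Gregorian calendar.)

Feb 3, 1772 → Feb 3, 1773: 366 days (Feb 29, 1772 is in that span).
Feb 3, 1773 → Feb 3, 1774: 365 days.
Feb 3, 1774 → Feb 3, 1775: 365 days.
Feb 3, 1775 → Feb 3, 1776: 365 days.
Feb 3, 1776 → Feb 3, 1777: 366 days (Feb 29, 1776 is in that span).
Feb 3, 1777 → Mar 3, 1777: 28 days (February has 28).
Mar 3, 1777 → Apr 3, 1777: 31 days (March has 31).
Apr 3, 1777 → Apr 13, 1777: 10 days.
Total: 1896 days.

1896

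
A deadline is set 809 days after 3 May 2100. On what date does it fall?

July 21, 2102

+365 (one year) → May 3, 2101 (444 left).
+365 (one year) → May 3, 2102 (79 left).
May has 31 days: +29 → Jun 1, 2102 (50 left).
Jun has 30 days: +30 → Jul 1, 2102 (20 left).
+20 → Jul 21, 2102.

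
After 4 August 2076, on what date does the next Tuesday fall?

August 11, 2076

Aug 4, 2076 is a Tuesday.
From Tuesday to the next Tuesday is 7 days.
Aug 4, 2076 + 7 = Aug 11, 2076.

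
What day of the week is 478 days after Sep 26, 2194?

Sep 26, 2194 is a Friday.
478 mod 7 = 2, so 478 days after a Friday is Friday + 2 = Sunday.

Sunday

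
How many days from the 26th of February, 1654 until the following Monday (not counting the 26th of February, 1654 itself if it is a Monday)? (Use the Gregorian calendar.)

4

Feb 26, 1654 is a Thursday.
From Thursday to the next Monday is 4 days.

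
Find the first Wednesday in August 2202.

August 1, 2202 is a Sunday.
The first Wednesday is therefore August 4 (3 days later).

August 4, 2202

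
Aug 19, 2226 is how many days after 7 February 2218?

Feb 7, 2218 → Feb 7, 2219: 365 days.
Feb 7, 2219 → Feb 7, 2220: 365 days.
Feb 7, 2220 → Feb 7, 2221: 366 days (Feb 29, 2220 is in that span).
Feb 7, 2221 → Feb 7, 2222: 365 days.
Feb 7, 2222 → Feb 7, 2223: 365 days.
Feb 7, 2223 → Feb 7, 2224: 365 days.
Feb 7, 2224 → Feb 7, 2225: 366 days (Feb 29, 2224 is in that span).
Feb 7, 2225 → Feb 7, 2226: 365 days.
Feb 7, 2226 → Mar 7, 2226: 28 days (February has 28).
Mar 7, 2226 → Apr 7, 2226: 31 days (March has 31).
Apr 7, 2226 → May 7, 2226: 30 days (April has 30).
May 7, 2226 → Jun 7, 2226: 31 days (May has 31).
Jun 7, 2226 → Jul 7, 2226: 30 days (June has 30).
Jul 7, 2226 → Aug 7, 2226: 31 days (July has 31).
Aug 7, 2226 → Aug 19, 2226: 12 days.
Total: 3115 days.

3115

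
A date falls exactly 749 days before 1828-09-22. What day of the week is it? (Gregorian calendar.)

First find the weekday of Sep 22, 1828. Doomsday rule: the anchor day for the 1800s is Friday. For year 28: 28÷12 = 2 r 4, and 4÷4 = 1, so 2+4+1 = 7.
Friday + 7 ≡ Friday — that's 1828's doomsday.
In September the doomsday date is Sep 5.
Sep 22 is 17 days after Sep 5; 17 mod 7 = 3, so Friday + 3 = Monday.
749 mod 7 = 0, so 749 days before a Monday is Monday − 0 = Monday.

Monday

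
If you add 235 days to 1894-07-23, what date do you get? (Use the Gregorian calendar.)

Jul has 31 days: +9 → Aug 1, 1894 (226 left).
Aug has 31 days: +31 → Sep 1, 1894 (195 left).
Sep has 30 days: +30 → Oct 1, 1894 (165 left).
Oct has 31 days: +31 → Nov 1, 1894 (134 left).
Nov has 30 days: +30 → Dec 1, 1894 (104 left).
Dec has 31 days: +31 → Jan 1, 1895 (73 left).
Jan has 31 days: +31 → Feb 1, 1895 (42 left).
Feb has 28 days: +28 → Mar 1, 1895 (14 left).
+14 → Mar 15, 1895.

March 15, 1895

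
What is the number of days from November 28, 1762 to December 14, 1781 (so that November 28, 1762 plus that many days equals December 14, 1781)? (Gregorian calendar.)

Nov 28, 1762 → Nov 28, 1763: 365 days.
Nov 28, 1763 → Nov 28, 1764: 366 days (Feb 29, 1764 is in that span).
Nov 28, 1764 → Nov 28, 1765: 365 days.
Nov 28, 1765 → Nov 28, 1766: 365 days.
Nov 28, 1766 → Nov 28, 1767: 365 days.
Nov 28, 1767 → Nov 28, 1768: 366 days (Feb 29, 1768 is in that span).
Nov 28, 1768 → Nov 28, 1769: 365 days.
Nov 28, 1769 → Nov 28, 1770: 365 days.
Nov 28, 1770 → Nov 28, 1771: 365 days.
Nov 28, 1771 → Nov 28, 1772: 366 days (Feb 29, 1772 is in that span).
Nov 28, 1772 → Nov 28, 1773: 365 days.
Nov 28, 1773 → Nov 28, 1774: 365 days.
Nov 28, 1774 → Nov 28, 1775: 365 days.
Nov 28, 1775 → Nov 28, 1776: 366 days (Feb 29, 1776 is in that span).
Nov 28, 1776 → Nov 28, 1777: 365 days.
Nov 28, 1777 → Nov 28, 1778: 365 days.
Nov 28, 1778 → Nov 28, 1779: 365 days.
Nov 28, 1779 → Nov 28, 1780: 366 days (Feb 29, 1780 is in that span).
Nov 28, 1780 → Dec 28, 1780: 30 days (November has 30).
Dec 28, 1780 → Jan 28, 1781: 31 days (December has 31).
Jan 28, 1781 → Feb 28, 1781: 31 days (January has 31).
Feb 28, 1781 → Mar 28, 1781: 28 days (February has 28).
Mar 28, 1781 → Apr 28, 1781: 31 days (March has 31).
Apr 28, 1781 → May 28, 1781: 30 days (April has 30).
May 28, 1781 → Jun 28, 1781: 31 days (May has 31).
Jun 28, 1781 → Jul 28, 1781: 30 days (June has 30).
Jul 28, 1781 → Aug 28, 1781: 31 days (July has 31).
Aug 28, 1781 → Sep 28, 1781: 31 days (August has 31).
Sep 28, 1781 → Oct 28, 1781: 30 days (September has 30).
Oct 28, 1781 → Nov 28, 1781: 31 days (October has 31).
Nov 28, 1781 → Dec 14, 1781: 16 days.
Total: 6956 days.

6956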